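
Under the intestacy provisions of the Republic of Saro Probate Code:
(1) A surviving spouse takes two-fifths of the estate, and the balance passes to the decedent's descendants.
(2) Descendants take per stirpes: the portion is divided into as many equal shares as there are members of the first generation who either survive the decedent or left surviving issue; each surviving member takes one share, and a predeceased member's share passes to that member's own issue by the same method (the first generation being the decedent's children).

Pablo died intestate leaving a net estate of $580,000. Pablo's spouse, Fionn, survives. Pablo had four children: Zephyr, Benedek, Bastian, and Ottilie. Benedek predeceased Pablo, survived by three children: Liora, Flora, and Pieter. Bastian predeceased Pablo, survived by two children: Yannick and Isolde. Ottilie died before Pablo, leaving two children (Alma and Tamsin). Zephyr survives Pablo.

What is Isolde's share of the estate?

Fionn takes two-fifths of $580,000 = $232,000. The remaining $348,000 passes to the descendants.
The descendants' portion ($348,000) is divided into 4 shares of $87,000: Zephyr takes $87,000; Benedek's $87,000 share passes to Benedek's issue; Bastian's $87,000 share passes to Bastian's issue; Ottilie's $87,000 share passes to Ottilie's issue.
Benedek's share ($87,000) is divided into 3 shares of $29,000: Liora, Flora, and Pieter each take $29,000.
Bastian's share ($87,000) is divided into 2 shares of $43,500: Yannick and Isolde each take $43,500.
Ottilie's share ($87,000) is divided into 2 shares of $43,500: Alma and Tamsin each take $43,500.

Isolde receives $43,500.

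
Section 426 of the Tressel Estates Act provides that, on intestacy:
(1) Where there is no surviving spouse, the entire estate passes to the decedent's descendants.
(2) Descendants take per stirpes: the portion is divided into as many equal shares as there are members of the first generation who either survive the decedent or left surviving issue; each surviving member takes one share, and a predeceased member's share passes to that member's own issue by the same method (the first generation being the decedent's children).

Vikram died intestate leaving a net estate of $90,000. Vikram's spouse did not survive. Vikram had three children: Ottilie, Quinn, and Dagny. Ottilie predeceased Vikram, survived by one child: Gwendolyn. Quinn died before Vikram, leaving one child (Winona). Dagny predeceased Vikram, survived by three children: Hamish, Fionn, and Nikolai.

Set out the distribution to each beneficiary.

The entire $90,000 passes to the descendants.
That amount ($90,000) is divided into 3 shares of $30,000: Ottilie's $30,000 share passes to Ottilie's issue; Quinn's $30,000 share passes to Quinn's issue; Dagny's $30,000 share passes to Dagny's issue.
Ottilie's share ($30,000) passes entirely to Gwendolyn.
Quinn's share ($30,000) passes entirely to Winona.
Dagny's share ($30,000) is divided into 3 shares of $10,000: Hamish, Fionn, and Nikolai each take $10,000.

Gwendolyn: $30,000; Winona: $30,000; Hamish: $10,000; Fionn: $10,000; Nikolai: $10,000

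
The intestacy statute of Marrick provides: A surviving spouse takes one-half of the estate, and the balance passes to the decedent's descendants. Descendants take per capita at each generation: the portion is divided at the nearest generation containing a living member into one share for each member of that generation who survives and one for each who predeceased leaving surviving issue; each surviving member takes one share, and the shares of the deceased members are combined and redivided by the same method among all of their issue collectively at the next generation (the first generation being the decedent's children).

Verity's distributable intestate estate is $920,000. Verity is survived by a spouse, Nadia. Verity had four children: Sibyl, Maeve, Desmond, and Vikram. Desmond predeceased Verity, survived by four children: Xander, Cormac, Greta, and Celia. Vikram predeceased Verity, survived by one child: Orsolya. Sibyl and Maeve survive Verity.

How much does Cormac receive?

Cormac receives $46,000.

Nadia takes one-half of $920,000 = $460,000. The remaining $460,000 passes to the descendants.
The descendants' portion ($460,000) is divided at the children's generation into 4 shares of $115,000. Sibyl and Maeve each take $115,000. The 2 shares of the deceased (Desmond and Vikram) are combined into a pool of $230,000.
That pool ($230,000) is divided at the grandchildren's generation equally among Xander, Cormac, Greta, Celia, and Orsolya: $46,000 each.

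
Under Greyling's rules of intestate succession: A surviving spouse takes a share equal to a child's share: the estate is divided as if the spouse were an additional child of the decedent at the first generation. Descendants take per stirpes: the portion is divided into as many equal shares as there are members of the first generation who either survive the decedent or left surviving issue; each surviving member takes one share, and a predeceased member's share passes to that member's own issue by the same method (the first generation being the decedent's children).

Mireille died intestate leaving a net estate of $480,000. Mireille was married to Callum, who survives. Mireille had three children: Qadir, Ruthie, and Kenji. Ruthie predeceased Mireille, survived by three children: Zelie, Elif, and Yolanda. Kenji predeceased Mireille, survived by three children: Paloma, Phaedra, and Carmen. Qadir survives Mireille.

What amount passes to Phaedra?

Phaedra receives $40,000.

The spouse counts as an additional share at the children's level, so there are 4 primary shares of $120,000. Callum takes one such share ($120,000).
The children's combined portion ($360,000) is divided into 3 shares of $120,000: Qadir takes $120,000; Ruthie's $120,000 share passes to Ruthie's issue; Kenji's $120,000 share passes to Kenji's issue.
Ruthie's share ($120,000) is divided into 3 shares of $40,000: Zelie, Elif, and Yolanda each take $40,000.
Kenji's share ($120,000) is divided into 3 shares of $40,000: Paloma, Phaedra, and Carmen each take $40,000.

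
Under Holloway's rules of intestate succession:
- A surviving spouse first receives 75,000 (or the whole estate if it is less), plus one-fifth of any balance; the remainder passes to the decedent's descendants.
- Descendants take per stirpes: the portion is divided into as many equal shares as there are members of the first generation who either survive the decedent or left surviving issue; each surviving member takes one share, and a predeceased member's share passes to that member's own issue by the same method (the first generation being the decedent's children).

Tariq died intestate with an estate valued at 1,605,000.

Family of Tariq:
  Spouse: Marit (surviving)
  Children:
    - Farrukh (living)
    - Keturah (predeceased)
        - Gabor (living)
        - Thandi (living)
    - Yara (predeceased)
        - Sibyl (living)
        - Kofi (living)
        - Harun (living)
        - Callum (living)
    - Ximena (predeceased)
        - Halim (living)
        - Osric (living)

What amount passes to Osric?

Marit first takes 75,000, leaving a balance of 1,530,000. Marit then takes one-fifth of the balance (306,000), for a total of 381,000. The remaining 1,224,000 passes to the descendants.
The descendants' portion (1,224,000) is divided into 4 shares of 306,000: Farrukh takes 306,000; Keturah's 306,000 share passes to Keturah's issue; Yara's 306,000 share passes to Yara's issue; Ximena's 306,000 share passes to Ximena's issue.
Keturah's share (306,000) is divided into 2 shares of 153,000: Gabor and Thandi each take 153,000.
Yara's share (306,000) is divided into 4 shares of 76,500: Sibyl, Kofi, Harun, and Callum each take 76,500.
Ximena's share (306,000) is divided into 2 shares of 153,000: Halim and Osric each take 153,000.

Osric receives 153,000.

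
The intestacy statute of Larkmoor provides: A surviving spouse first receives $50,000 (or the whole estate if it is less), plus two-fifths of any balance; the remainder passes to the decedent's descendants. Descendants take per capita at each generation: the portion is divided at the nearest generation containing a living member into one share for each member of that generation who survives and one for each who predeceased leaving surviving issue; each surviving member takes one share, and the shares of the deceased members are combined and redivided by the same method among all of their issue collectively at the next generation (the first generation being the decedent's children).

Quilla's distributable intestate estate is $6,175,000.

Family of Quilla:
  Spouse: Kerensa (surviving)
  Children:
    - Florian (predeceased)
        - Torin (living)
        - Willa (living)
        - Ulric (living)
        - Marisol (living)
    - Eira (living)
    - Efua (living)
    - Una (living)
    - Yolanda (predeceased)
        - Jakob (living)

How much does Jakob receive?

Kerensa first takes $50,000, leaving a balance of $6,125,000. Kerensa then takes two-fifths of the balance ($2,450,000), for a total of $2,500,000. The remaining $3,675,000 passes to the descendants.
The descendants' portion ($3,675,000) is divided at the children's generation into 5 shares of $735,000. Eira, Efua, and Una each take $735,000. The 2 shares of the deceased (Florian and Yolanda) are combined into a pool of $1,470,000.
That pool ($1,470,000) is divided at the grandchildren's generation equally among Torin, Willa, Ulric, Marisol, and Jakob: $294,000 each.

Jakob receives $294,000.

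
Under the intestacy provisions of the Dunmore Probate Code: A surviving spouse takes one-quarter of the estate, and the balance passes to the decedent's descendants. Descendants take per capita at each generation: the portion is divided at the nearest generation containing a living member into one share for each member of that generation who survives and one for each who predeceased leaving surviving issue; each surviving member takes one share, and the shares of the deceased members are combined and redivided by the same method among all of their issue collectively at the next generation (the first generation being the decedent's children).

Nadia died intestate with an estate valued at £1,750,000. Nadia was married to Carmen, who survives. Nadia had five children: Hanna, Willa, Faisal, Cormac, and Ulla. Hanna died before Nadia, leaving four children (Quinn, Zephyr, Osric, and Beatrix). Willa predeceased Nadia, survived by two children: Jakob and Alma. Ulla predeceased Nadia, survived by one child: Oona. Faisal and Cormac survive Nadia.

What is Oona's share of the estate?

Oona receives £112,500.

Carmen takes one-quarter of £1,750,000 = £437,500. The remaining £1,312,500 passes to the descendants.
The descendants' portion (£1,312,500) is divided at the children's generation into 5 shares of £262,500. Faisal and Cormac each take £262,500. The 3 shares of the deceased (Hanna, Willa, and Ulla) are combined into a pool of £787,500.
That pool (£787,500) is divided at the grandchildren's generation equally among Quinn, Zephyr, Osric, Beatrix, Jakob, Alma, and Oona: £112,500 each.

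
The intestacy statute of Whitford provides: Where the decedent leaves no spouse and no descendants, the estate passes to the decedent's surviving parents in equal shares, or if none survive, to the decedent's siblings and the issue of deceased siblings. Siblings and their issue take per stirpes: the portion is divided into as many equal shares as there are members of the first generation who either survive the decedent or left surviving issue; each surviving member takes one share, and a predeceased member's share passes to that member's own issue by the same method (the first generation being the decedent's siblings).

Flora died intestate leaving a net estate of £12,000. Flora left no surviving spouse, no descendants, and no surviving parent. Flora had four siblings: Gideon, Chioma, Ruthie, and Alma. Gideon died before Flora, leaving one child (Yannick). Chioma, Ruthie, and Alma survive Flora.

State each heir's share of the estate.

The entire £12,000 passes to the siblings and their issue.
That amount (£12,000) is divided into 4 shares of £3,000: Chioma, Ruthie, and Alma each take £3,000; Gideon's £3,000 share passes to Gideon's issue.
Gideon's share (£3,000) passes entirely to Yannick.

Yannick: £3,000; Chioma: £3,000; Ruthie: £3,000; Alma: £3,000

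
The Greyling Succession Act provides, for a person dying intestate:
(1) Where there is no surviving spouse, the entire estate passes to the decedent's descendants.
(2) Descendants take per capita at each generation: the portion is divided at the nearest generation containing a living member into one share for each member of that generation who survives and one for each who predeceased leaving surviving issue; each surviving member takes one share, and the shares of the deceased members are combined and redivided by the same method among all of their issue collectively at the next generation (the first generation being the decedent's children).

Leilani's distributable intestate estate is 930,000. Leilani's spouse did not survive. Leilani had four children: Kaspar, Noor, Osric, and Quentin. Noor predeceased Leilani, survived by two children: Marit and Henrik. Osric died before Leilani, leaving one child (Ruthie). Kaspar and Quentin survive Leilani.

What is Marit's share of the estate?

The entire 930,000 passes to the descendants.
That amount (930,000) is divided at the children's generation into 4 shares of 232,500. Kaspar and Quentin each take 232,500. The 2 shares of the deceased (Noor and Osric) are combined into a pool of 465,000.
That pool (465,000) is divided at the grandchildren's generation equally among Marit, Henrik, and Ruthie: 155,000 each.

Marit receives 155,000.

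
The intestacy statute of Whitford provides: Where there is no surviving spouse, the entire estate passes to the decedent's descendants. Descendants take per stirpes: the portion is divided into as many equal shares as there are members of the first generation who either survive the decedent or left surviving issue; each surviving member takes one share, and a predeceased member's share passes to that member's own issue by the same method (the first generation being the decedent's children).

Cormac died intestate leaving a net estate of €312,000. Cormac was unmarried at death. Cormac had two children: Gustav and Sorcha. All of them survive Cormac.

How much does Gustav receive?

Gustav receives €156,000.

The entire €312,000 passes to the descendants.
That amount (€312,000) is divided into 2 shares of €156,000: Gustav and Sorcha each take €156,000.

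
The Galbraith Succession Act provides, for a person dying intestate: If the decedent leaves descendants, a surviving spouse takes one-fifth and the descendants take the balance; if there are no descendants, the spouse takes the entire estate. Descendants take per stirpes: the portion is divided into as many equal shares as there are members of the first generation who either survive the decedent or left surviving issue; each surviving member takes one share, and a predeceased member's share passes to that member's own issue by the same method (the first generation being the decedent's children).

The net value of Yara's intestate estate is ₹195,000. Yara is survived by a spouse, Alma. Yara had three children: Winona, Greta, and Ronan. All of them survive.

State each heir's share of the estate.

Alma takes one-fifth of ₹195,000 = ₹39,000. The remaining ₹156,000 passes to the descendants.
The descendants' portion (₹156,000) is divided into 3 shares of ₹52,000: Winona, Greta, and Ronan each take ₹52,000.

Alma: ₹39,000; Winona: ₹52,000; Greta: ₹52,000; Ronan: ₹52,000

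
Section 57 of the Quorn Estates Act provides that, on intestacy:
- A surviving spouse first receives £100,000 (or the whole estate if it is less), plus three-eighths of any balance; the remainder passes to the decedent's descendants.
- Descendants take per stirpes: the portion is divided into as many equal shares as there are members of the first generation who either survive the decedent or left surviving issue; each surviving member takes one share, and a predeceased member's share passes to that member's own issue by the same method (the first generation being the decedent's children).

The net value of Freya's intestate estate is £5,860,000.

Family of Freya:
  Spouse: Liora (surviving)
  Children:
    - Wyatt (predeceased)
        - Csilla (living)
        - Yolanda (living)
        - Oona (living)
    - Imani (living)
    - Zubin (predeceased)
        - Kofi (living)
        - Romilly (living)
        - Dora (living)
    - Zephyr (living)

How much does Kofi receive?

Liora first takes £100,000, leaving a balance of £5,760,000. Liora then takes three-eighths of the balance (£2,160,000), for a total of £2,260,000. The remaining £3,600,000 passes to the descendants.
The descendants' portion (£3,600,000) is divided into 4 shares of £900,000: Imani and Zephyr each take £900,000; Wyatt's £900,000 share passes to Wyatt's issue; Zubin's £900,000 share passes to Zubin's issue.
Wyatt's share (£900,000) is divided into 3 shares of £300,000: Csilla, Yolanda, and Oona each take £300,000.
Zubin's share (£900,000) is divided into 3 shares of £300,000: Kofi, Romilly, and Dora each take £300,000.

Kofi receives £300,000.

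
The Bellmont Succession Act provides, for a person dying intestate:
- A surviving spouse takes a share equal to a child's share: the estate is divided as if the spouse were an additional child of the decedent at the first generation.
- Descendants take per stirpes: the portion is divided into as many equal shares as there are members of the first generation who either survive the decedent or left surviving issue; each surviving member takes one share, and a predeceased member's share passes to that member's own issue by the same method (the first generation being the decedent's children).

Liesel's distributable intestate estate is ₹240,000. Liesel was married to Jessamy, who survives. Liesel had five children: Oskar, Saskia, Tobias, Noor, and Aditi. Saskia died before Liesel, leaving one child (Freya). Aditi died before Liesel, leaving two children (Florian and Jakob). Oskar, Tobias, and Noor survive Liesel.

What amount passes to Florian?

Florian receives ₹20,000.

The spouse counts as an additional share at the children's level, so there are 6 primary shares of ₹40,000. Jessamy takes one such share (₹40,000).
The children's combined portion (₹200,000) is divided into 5 shares of ₹40,000: Oskar, Tobias, and Noor each take ₹40,000; Saskia's ₹40,000 share passes to Saskia's issue; Aditi's ₹40,000 share passes to Aditi's issue.
Saskia's share (₹40,000) passes entirely to Freya.
Aditi's share (₹40,000) is divided into 2 shares of ₹20,000: Florian and Jakob each take ₹20,000.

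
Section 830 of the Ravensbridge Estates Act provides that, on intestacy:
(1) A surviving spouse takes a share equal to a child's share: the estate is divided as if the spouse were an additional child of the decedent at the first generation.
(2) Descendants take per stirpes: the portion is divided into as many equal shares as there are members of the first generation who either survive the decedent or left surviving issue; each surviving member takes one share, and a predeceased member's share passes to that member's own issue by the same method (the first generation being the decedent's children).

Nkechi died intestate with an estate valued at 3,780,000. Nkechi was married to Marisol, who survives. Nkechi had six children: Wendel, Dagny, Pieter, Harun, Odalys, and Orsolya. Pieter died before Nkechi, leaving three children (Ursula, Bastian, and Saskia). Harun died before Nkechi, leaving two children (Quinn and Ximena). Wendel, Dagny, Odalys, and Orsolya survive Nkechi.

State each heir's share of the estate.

Marisol: 540,000; Wendel: 540,000; Dagny: 540,000; Ursula: 180,000; Bastian: 180,000; Saskia: 180,000; Quinn: 270,000; Ximena: 270,000; Odalys: 540,000; Orsolya: 540,000

The spouse counts as an additional share at the children's level, so there are 7 primary shares of 540,000. Marisol takes one such share (540,000).
The children's combined portion (3,240,000) is divided into 6 shares of 540,000: Wendel, Dagny, Odalys, and Orsolya each take 540,000; Pieter's 540,000 share passes to Pieter's issue; Harun's 540,000 share passes to Harun's issue.
Pieter's share (540,000) is divided into 3 shares of 180,000: Ursula, Bastian, and Saskia each take 180,000.
Harun's share (540,000) is divided into 2 shares of 270,000: Quinn and Ximena each take 270,000.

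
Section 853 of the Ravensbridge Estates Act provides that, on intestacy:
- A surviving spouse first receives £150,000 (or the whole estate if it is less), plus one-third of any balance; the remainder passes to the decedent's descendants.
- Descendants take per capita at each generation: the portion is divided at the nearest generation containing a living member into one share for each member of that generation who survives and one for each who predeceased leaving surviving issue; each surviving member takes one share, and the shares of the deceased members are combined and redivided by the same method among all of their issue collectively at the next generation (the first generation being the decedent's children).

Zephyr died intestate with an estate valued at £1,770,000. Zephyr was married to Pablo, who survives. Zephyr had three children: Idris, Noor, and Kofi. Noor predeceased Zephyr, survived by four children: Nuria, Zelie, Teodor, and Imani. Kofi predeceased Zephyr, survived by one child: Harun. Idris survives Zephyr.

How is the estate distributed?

Pablo first takes £150,000, leaving a balance of £1,620,000. Pablo then takes one-third of the balance (£540,000), for a total of £690,000. The remaining £1,080,000 passes to the descendants.
The descendants' portion (£1,080,000) is divided at the children's generation into 3 shares of £360,000. Idris takes £360,000. The 2 shares of the deceased (Noor and Kofi) are combined into a pool of £720,000.
That pool (£720,000) is divided at the grandchildren's generation equally among Nuria, Zelie, Teodor, Imani, and Harun: £144,000 each.

Pablo: £690,000; Idris: £360,000; Nuria: £144,000; Zelie: £144,000; Teodor: £144,000; Imani: £144,000; Harun: £144,000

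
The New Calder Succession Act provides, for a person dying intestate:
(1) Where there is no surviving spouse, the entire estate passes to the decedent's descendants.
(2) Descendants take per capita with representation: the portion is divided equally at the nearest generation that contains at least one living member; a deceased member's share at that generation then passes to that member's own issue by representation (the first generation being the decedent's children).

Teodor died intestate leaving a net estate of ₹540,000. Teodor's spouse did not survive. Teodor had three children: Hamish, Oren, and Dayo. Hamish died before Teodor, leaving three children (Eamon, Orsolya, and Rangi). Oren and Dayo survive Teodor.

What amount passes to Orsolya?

The entire ₹540,000 passes to the descendants.
That amount (₹540,000) is divided into 3 shares of ₹180,000: Oren and Dayo each take ₹180,000; Hamish's ₹180,000 share passes to Hamish's issue.
Hamish's share (₹180,000) is divided into 3 shares of ₹60,000: Eamon, Orsolya, and Rangi each take ₹60,000.

Orsolya receives ₹60,000.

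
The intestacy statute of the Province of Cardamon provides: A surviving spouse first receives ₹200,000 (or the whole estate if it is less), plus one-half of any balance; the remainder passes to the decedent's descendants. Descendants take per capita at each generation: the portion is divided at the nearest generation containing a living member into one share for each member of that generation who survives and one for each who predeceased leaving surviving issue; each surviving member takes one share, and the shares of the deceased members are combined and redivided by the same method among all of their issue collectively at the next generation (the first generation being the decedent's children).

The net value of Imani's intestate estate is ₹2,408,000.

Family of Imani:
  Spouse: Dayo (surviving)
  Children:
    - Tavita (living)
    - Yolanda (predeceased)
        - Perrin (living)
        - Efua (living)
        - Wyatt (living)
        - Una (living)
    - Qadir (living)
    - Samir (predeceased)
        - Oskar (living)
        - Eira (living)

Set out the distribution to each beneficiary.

Dayo first takes ₹200,000, leaving a balance of ₹2,208,000. Dayo then takes one-half of the balance (₹1,104,000), for a total of ₹1,304,000. The remaining ₹1,104,000 passes to the descendants.
The descendants' portion (₹1,104,000) is divided at the children's generation into 4 shares of ₹276,000. Tavita and Qadir each take ₹276,000. The 2 shares of the deceased (Yolanda and Samir) are combined into a pool of ₹552,000.
That pool (₹552,000) is divided at the grandchildren's generation equally among Perrin, Efua, Wyatt, Una, Oskar, and Eira: ₹92,000 each.

Dayo: ₹1,304,000; Tavita: ₹276,000; Perrin: ₹92,000; Efua: ₹92,000; Wyatt: ₹92,000; Una: ₹92,000; Qadir: ₹276,000; Oskar: ₹92,000; Eira: ₹92,000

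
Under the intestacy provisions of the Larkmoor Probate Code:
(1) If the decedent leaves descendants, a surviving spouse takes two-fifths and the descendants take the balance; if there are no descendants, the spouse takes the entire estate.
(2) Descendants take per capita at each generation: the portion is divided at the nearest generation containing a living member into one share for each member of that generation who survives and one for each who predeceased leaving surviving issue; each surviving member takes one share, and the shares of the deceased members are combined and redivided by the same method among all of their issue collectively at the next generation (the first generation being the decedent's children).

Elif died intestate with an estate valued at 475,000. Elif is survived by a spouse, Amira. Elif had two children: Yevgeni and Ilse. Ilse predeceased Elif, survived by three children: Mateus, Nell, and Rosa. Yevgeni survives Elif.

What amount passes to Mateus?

Mateus receives 47,500.

Amira takes two-fifths of 475,000 = 190,000. The remaining 285,000 passes to the descendants.
The descendants' portion (285,000) is divided at the children's generation into 2 shares of 142,500. Yevgeni takes 142,500. The remaining share for the deceased Ilse (142,500) is carried to the next generation.
That pool (142,500) is divided at the grandchildren's generation equally among Mateus, Nell, and Rosa: 47,500 each.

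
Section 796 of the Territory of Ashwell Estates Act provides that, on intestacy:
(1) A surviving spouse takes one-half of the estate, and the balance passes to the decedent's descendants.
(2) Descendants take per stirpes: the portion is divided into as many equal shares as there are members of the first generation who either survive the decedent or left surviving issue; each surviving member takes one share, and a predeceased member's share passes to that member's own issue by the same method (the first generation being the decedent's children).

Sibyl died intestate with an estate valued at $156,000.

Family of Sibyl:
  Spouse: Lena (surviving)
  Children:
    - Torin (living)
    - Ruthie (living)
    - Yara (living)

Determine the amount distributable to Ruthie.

Ruthie receives $26,000.

Lena takes one-half of $156,000 = $78,000. The remaining $78,000 passes to the descendants.
The descendants' portion ($78,000) is divided into 3 shares of $26,000: Torin, Ruthie, and Yara each take $26,000.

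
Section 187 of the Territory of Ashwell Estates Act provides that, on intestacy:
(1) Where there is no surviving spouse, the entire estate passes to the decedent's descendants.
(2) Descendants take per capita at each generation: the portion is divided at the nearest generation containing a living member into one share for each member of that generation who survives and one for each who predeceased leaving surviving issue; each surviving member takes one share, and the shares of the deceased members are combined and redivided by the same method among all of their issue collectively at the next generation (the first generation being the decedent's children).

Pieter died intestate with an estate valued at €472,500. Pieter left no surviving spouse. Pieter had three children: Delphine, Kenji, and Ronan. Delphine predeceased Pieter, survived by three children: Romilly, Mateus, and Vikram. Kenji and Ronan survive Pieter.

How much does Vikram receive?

The entire €472,500 passes to the descendants.
That amount (€472,500) is divided at the children's generation into 3 shares of €157,500. Kenji and Ronan each take €157,500. The remaining share for the deceased Delphine (€157,500) is carried to the next generation.
That pool (€157,500) is divided at the grandchildren's generation equally among Romilly, Mateus, and Vikram: €52,500 each.

Vikram receives €52,500.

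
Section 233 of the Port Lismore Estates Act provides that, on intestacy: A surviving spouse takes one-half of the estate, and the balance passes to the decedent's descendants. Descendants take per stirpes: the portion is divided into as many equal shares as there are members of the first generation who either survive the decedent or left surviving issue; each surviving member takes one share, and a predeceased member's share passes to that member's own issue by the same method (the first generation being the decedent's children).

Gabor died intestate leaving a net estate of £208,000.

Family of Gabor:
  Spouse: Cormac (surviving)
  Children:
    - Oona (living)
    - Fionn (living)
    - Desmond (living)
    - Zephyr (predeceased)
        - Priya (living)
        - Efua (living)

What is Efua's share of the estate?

Cormac takes one-half of £208,000 = £104,000. The remaining £104,000 passes to the descendants.
The descendants' portion (£104,000) is divided into 4 shares of £26,000: Oona, Fionn, and Desmond each take £26,000; Zephyr's £26,000 share passes to Zephyr's issue.
Zephyr's share (£26,000) is divided into 2 shares of £13,000: Priya and Efua each take £13,000.

Efua receives £13,000.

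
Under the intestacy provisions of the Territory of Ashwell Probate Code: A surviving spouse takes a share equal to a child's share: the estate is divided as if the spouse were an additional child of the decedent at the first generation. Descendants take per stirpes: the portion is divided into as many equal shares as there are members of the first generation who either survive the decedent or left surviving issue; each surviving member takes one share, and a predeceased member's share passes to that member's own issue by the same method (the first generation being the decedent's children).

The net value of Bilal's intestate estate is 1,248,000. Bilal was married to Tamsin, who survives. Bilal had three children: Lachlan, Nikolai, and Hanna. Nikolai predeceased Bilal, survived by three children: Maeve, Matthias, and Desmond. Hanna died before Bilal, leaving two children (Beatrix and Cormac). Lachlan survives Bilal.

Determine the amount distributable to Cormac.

The spouse counts as an additional share at the children's level, so there are 4 primary shares of 312,000. Tamsin takes one such share (312,000).
The children's combined portion (936,000) is divided into 3 shares of 312,000: Lachlan takes 312,000; Nikolai's 312,000 share passes to Nikolai's issue; Hanna's 312,000 share passes to Hanna's issue.
Nikolai's share (312,000) is divided into 3 shares of 104,000: Maeve, Matthias, and Desmond each take 104,000.
Hanna's share (312,000) is divided into 2 shares of 156,000: Beatrix and Cormac each take 156,000.

Cormac receives 156,000.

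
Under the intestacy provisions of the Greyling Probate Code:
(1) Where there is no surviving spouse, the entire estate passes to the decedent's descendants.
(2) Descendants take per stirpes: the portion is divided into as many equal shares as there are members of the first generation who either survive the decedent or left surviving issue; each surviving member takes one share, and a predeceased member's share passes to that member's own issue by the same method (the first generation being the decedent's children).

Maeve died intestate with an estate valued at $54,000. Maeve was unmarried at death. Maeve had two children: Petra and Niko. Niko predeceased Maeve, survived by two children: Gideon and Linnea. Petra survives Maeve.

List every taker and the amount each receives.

Petra: $27,000; Gideon: $13,500; Linnea: $13,500

The entire $54,000 passes to the descendants.
That amount ($54,000) is divided into 2 shares of $27,000: Petra takes $27,000; Niko's $27,000 share passes to Niko's issue.
Niko's share ($27,000) is divided into 2 shares of $13,500: Gideon and Linnea each take $13,500.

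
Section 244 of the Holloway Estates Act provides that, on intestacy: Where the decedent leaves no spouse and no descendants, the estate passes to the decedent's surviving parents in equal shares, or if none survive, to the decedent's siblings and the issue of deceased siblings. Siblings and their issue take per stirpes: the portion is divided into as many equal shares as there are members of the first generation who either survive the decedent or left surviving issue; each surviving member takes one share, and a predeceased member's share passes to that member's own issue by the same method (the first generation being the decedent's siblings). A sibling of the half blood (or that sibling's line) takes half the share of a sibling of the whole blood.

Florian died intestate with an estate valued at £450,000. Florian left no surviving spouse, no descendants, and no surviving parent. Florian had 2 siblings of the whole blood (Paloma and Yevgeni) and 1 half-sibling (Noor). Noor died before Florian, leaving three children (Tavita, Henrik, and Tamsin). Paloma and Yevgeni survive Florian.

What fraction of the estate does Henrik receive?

The entire £450,000 passes to the siblings and their issue.
Counting each half-blood sibling's line as half a unit, there are 5/2 units in £450,000, so one unit is £180,000. Whole-blood lines (Paloma and Yevgeni) take £180,000 each; half-blood lines (Noor) take £90,000 each.
Noor's share (£90,000) is divided into 3 shares of £30,000: Tavita, Henrik, and Tamsin each take £30,000.

Henrik receives 1/15 of the estate.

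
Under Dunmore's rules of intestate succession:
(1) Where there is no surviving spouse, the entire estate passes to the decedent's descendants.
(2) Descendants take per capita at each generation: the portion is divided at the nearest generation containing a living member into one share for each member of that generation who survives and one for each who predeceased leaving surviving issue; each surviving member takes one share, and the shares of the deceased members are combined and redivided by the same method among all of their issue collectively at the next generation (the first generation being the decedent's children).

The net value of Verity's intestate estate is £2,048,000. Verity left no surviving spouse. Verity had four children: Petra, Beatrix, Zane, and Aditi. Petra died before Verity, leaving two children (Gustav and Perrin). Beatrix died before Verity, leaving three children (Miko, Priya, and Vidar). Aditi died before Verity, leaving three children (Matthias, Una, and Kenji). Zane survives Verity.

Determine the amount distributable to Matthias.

The entire £2,048,000 passes to the descendants.
That amount (£2,048,000) is divided at the children's generation into 4 shares of £512,000. Zane takes £512,000. The 3 shares of the deceased (Petra, Beatrix, and Aditi) are combined into a pool of £1,536,000.
That pool (£1,536,000) is divided at the grandchildren's generation equally among Gustav, Perrin, Miko, Priya, Vidar, Matthias, Una, and Kenji: £192,000 each.

Matthias receives £192,000.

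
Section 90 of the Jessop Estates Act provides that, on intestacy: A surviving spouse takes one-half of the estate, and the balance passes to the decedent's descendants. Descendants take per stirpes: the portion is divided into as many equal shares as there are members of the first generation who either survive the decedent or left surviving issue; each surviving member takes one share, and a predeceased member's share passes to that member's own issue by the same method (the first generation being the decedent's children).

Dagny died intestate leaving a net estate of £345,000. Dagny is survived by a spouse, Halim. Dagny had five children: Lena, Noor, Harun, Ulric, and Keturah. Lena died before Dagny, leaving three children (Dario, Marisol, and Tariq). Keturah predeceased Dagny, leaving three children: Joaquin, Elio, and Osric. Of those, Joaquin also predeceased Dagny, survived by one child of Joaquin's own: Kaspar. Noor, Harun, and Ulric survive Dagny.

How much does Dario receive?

Halim takes one-half of £345,000 = £172,500. The remaining £172,500 passes to the descendants.
The descendants' portion (£172,500) is divided into 5 shares of £34,500: Noor, Harun, and Ulric each take £34,500; Lena's £34,500 share passes to Lena's issue; Keturah's £34,500 share passes to Keturah's issue.
Lena's share (£34,500) is divided into 3 shares of £11,500: Dario, Marisol, and Tariq each take £11,500.
Keturah's share (£34,500) is divided into 3 shares of £11,500: Elio and Osric each take £11,500; Joaquin's £11,500 share passes to Joaquin's issue.
Joaquin's share (£11,500) passes entirely to Kaspar.

Dario receives £11,500.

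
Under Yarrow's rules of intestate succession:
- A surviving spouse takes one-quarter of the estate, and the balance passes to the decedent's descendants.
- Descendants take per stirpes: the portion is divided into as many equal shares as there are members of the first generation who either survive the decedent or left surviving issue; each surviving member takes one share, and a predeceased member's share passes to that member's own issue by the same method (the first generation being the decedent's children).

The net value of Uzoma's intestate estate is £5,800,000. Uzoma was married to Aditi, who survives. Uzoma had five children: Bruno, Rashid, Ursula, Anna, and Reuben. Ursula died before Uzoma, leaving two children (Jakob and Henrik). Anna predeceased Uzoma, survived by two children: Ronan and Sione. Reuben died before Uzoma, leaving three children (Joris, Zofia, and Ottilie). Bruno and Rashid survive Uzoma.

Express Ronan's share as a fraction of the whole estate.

Ronan receives 3/40 of the estate.

Aditi takes one-quarter of £5,800,000 = £1,450,000. The remaining £4,350,000 passes to the descendants.
The descendants' portion (£4,350,000) is divided into 5 shares of £870,000: Bruno and Rashid each take £870,000; Ursula's £870,000 share passes to Ursula's issue; Anna's £870,000 share passes to Anna's issue; Reuben's £870,000 share passes to Reuben's issue.
Ursula's share (£870,000) is divided into 2 shares of £435,000: Jakob and Henrik each take £435,000.
Anna's share (£870,000) is divided into 2 shares of £435,000: Ronan and Sione each take £435,000.
Reuben's share (£870,000) is divided into 3 shares of £290,000: Joris, Zofia, and Ottilie each take £290,000.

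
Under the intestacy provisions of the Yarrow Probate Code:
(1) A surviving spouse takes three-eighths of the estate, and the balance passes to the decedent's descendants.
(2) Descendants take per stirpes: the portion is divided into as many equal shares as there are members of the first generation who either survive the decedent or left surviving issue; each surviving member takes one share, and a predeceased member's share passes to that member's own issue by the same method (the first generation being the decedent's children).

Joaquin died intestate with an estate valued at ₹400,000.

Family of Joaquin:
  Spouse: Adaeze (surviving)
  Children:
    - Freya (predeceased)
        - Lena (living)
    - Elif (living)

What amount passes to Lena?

Adaeze takes three-eighths of ₹400,000 = ₹150,000. The remaining ₹250,000 passes to the descendants.
The descendants' portion (₹250,000) is divided into 2 shares of ₹125,000: Elif takes ₹125,000; Freya's ₹125,000 share passes to Freya's issue.
Freya's share (₹125,000) passes entirely to Lena.

Lena receives ₹125,000.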